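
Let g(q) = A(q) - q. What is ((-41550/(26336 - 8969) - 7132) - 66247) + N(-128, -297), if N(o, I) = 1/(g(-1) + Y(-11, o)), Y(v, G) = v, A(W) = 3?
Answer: -424805708/5789 ≈ -73382.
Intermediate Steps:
g(q) = 3 - q
N(o, I) = -1/7 (N(o, I) = 1/((3 - 1*(-1)) - 11) = 1/((3 + 1) - 11) = 1/(4 - 11) = 1/(-7) = -1/7)
((-41550/(26336 - 8969) - 7132) - 66247) + N(-128, -297) = ((-41550/(26336 - 8969) - 7132) - 66247) - 1/7 = ((-41550/17367 - 7132) - 66247) - 1/7 = ((-41550*1/17367 - 7132) - 66247) - 1/7 = ((-13850/5789 - 7132) - 66247) - 1/7 = (-41300998/5789 - 66247) - 1/7 = -424804881/5789 - 1/7 = -424805708/5789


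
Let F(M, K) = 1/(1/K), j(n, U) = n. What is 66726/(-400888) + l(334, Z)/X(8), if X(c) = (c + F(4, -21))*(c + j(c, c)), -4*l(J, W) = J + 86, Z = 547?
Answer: 3526779/10423088 ≈ 0.33836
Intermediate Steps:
F(M, K) = K
l(J, W) = -43/2 - J/4 (l(J, W) = -(J + 86)/4 = -(86 + J)/4 = -43/2 - J/4)
X(c) = 2*c*(-21 + c) (X(c) = (c - 21)*(c + c) = (-21 + c)*(2*c) = 2*c*(-21 + c))
66726/(-400888) + l(334, Z)/X(8) = 66726/(-400888) + (-43/2 - ¼*334)/((2*8*(-21 + 8))) = 66726*(-1/400888) + (-43/2 - 167/2)/((2*8*(-13))) = -33363/200444 - 105/(-208) = -33363/200444 - 105*(-1/208) = -33363/200444 + 105/208 = 3526779/10423088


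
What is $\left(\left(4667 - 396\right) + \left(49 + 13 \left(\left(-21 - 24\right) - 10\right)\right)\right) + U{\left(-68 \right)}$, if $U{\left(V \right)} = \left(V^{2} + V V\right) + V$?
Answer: $12785$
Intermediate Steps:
$U{\left(V \right)} = V + 2 V^{2}$ ($U{\left(V \right)} = \left(V^{2} + V^{2}\right) + V = 2 V^{2} + V = V + 2 V^{2}$)
$\left(\left(4667 - 396\right) + \left(49 + 13 \left(\left(-21 - 24\right) - 10\right)\right)\right) + U{\left(-68 \right)} = \left(\left(4667 - 396\right) + \left(49 + 13 \left(\left(-21 - 24\right) - 10\right)\right)\right) - 68 \left(1 + 2 \left(-68\right)\right) = \left(4271 + \left(49 + 13 \left(-45 - 10\right)\right)\right) - 68 \left(1 - 136\right) = \left(4271 + \left(49 + 13 \left(-55\right)\right)\right) - -9180 = \left(4271 + \left(49 - 715\right)\right) + 9180 = \left(4271 - 666\right) + 9180 = 3605 + 9180 = 12785$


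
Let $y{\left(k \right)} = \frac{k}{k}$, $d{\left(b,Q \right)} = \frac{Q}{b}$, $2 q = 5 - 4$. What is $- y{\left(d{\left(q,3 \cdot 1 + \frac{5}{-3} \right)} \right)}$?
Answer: $-1$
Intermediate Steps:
$q = \frac{1}{2}$ ($q = \frac{5 - 4}{2} = \frac{1}{2} \cdot 1 = \frac{1}{2} \approx 0.5$)
$y{\left(k \right)} = 1$
$- y{\left(d{\left(q,3 \cdot 1 + \frac{5}{-3} \right)} \right)} = \left(-1\right) 1 = -1$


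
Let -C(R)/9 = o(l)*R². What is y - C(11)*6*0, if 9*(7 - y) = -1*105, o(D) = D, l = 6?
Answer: 56/3 ≈ 18.667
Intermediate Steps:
C(R) = -54*R²
y = 56/3 (y = 7 - (-1)*105/9 = 7 - ⅑*(-105) = 7 + 35/3 = 56/3 ≈ 18.667)
y - C(11)*6*0 = 56/3 - (-54*11²)*6*0 = 56/3 - (-54*121)*0 = 56/3 - (-6534)*0 = 56/3 - 1*0 = 56/3 + 0 = 56/3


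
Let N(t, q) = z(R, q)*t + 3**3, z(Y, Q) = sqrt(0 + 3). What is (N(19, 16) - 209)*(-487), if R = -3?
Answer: 88634 - 9253*sqrt(3) ≈ 72607.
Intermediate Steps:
z(Y, Q) = sqrt(3)
N(t, q) = 27 + t*sqrt(3) (N(t, q) = sqrt(3)*t + 3**3 = t*sqrt(3) + 27 = 27 + t*sqrt(3))
(N(19, 16) - 209)*(-487) = ((27 + 19*sqrt(3)) - 209)*(-487) = (-182 + 19*sqrt(3))*(-487) = 88634 - 9253*sqrt(3)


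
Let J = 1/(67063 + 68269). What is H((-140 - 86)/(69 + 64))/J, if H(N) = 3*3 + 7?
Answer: 2165312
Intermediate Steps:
J = 1/135332 ≈ 7.3892e-6
H(N) = 16 (H(N) = 9 + 7 = 16)
H((-140 - 86)/(69 + 64))/J = 16/(1/135332) = 16*135332 = 2165312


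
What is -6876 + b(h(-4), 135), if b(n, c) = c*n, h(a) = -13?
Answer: -8631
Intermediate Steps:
-6876 + b(h(-4), 135) = -6876 + 135*(-13) = -6876 - 1755 = -8631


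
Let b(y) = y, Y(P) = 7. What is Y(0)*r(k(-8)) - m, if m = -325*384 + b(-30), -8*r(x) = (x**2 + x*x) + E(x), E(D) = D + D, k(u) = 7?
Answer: 124732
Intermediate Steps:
E(D) = 2*D
r(x) = -x/4 - x**2/4 (r(x) = -((x**2 + x*x) + 2*x)/8 = -((x**2 + x**2) + 2*x)/8 = -(2*x**2 + 2*x)/8 = -(2*x + 2*x**2)/8 = -x/4 - x**2/4)
m = -124830 (m = -325*384 - 30 = -124800 - 30 = -124830)
Y(0)*r(k(-8)) - m = 7*((1/4)*7*(-1 - 1*7)) - 1*(-124830) = 7*((1/4)*7*(-1 - 7)) + 124830 = 7*((1/4)*7*(-8)) + 124830 = 7*(-14) + 124830 = -98 + 124830 = 124732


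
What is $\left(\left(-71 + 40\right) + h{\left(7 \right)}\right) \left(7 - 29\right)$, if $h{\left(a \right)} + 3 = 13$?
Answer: $462$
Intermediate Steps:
$h{\left(a \right)} = 10$ ($h{\left(a \right)} = -3 + 13 = 10$)
$\left(\left(-71 + 40\right) + h{\left(7 \right)}\right) \left(7 - 29\right) = \left(\left(-71 + 40\right) + 10\right) \left(7 - 29\right) = \left(-31 + 10\right) \left(7 - 29\right) = \left(-21\right) \left(-22\right) = 462$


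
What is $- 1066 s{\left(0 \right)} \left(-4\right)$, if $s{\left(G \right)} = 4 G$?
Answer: $0$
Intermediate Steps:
$- 1066 s{\left(0 \right)} \left(-4\right) = - 1066 \cdot 4 \cdot 0 \left(-4\right) = - 1066 \cdot 0 \left(-4\right) = \left(-1066\right) 0 = 0$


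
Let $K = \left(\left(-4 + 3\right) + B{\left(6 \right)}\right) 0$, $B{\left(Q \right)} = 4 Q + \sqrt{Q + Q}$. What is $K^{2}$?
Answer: $0$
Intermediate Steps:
$B{\left(Q \right)} = 4 Q + \sqrt{2} \sqrt{Q}$ ($B{\left(Q \right)} = 4 Q + \sqrt{2 Q} = 4 Q + \sqrt{2} \sqrt{Q}$)
$K = 0$ ($K = \left(\left(-4 + 3\right) + \left(4 \cdot 6 + \sqrt{2} \sqrt{6}\right)\right) 0 = \left(-1 + \left(24 + 2 \sqrt{3}\right)\right) 0 = \left(23 + 2 \sqrt{3}\right) 0 = 0$)
$K^{2} = 0^{2} = 0$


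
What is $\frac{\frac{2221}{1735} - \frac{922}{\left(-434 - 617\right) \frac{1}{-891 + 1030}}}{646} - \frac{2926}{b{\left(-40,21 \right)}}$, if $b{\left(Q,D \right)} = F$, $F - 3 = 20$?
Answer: $- \frac{3441576219837}{27093340130} \approx -127.03$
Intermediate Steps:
$F = 23$ ($F = 3 + 20 = 23$)
$b{\left(Q,D \right)} = 23$
$\frac{\frac{2221}{1735} - \frac{922}{\left(-434 - 617\right) \frac{1}{-891 + 1030}}}{646} - \frac{2926}{b{\left(-40,21 \right)}} = \frac{\frac{2221}{1735} - \frac{922}{\left(-434 - 617\right) \frac{1}{-891 + 1030}}}{646} - \frac{2926}{23} = \left(2221 \cdot \frac{1}{1735} - \frac{922}{\left(-1051\right) \frac{1}{139}}\right) \frac{1}{646} - \frac{2926}{23} = \left(\frac{2221}{1735} - \frac{922}{\left(-1051\right) \frac{1}{139}}\right) \frac{1}{646} - \frac{2926}{23} = \left(\frac{2221}{1735} - \frac{922}{- \frac{1051}{139}}\right) \frac{1}{646} - \frac{2926}{23} = \left(\frac{2221}{1735} - - \frac{128158}{1051}\right) \frac{1}{646} - \frac{2926}{23} = \left(\frac{2221}{1735} + \frac{128158}{1051}\right) \frac{1}{646} - \frac{2926}{23} = \frac{224688401}{1823485} \cdot \frac{1}{646} - \frac{2926}{23} = \frac{224688401}{1177971310} - \frac{2926}{23} = - \frac{3441576219837}{27093340130}$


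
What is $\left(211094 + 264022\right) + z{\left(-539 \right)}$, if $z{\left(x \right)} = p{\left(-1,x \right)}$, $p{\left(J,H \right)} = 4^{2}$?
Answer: $475132$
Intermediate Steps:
$p{\left(J,H \right)} = 16$
$z{\left(x \right)} = 16$
$\left(211094 + 264022\right) + z{\left(-539 \right)} = \left(211094 + 264022\right) + 16 = 475116 + 16 = 475132$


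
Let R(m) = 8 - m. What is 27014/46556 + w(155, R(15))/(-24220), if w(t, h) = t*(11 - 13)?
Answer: 8358893/14094829 ≈ 0.59305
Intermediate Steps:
w(t, h) = -2*t (w(t, h) = t*(-2) = -2*t)
27014/46556 + w(155, R(15))/(-24220) = 27014/46556 - 2*155/(-24220) = 27014*(1/46556) - 310*(-1/24220) = 13507/23278 + 31/2422 = 8358893/14094829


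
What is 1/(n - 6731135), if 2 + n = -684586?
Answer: -1/7415723 ≈ -1.3485e-7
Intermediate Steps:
n = -684588 (n = -2 - 684586 = -684588)
1/(n - 6731135) = 1/(-684588 - 6731135) = 1/(-7415723) = -1/7415723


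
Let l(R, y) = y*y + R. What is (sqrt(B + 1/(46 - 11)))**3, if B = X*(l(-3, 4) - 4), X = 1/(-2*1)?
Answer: -313*I*sqrt(21910)/4900 ≈ -9.4552*I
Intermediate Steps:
l(R, y) = R + y**2 (l(R, y) = y**2 + R = R + y**2)
X = -1/2 (X = 1/(-2) = -1/2 ≈ -0.50000)
B = -9/2 (B = -((-3 + 4**2) - 4)/2 = -((-3 + 16) - 4)/2 = -(13 - 4)/2 = -1/2*9 = -9/2 ≈ -4.5000)
(sqrt(B + 1/(46 - 11)))**3 = (sqrt(-9/2 + 1/(46 - 11)))**3 = (sqrt(-9/2 + 1/35))**3 = (sqrt(-313/70))**3 = (I*sqrt(21910)/70)**3 = -313*I*sqrt(21910)/4900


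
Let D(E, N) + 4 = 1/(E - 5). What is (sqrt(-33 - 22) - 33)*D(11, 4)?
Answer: 253/2 - 23*I*sqrt(55)/6 ≈ 126.5 - 28.429*I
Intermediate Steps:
D(E, N) = -4 + 1/(-5 + E) (D(E, N) = -4 + 1/(E - 5) = -4 + 1/(-5 + E))
(sqrt(-33 - 22) - 33)*D(11, 4) = (sqrt(-33 - 22) - 33)*((21 - 4*11)/(-5 + 11)) = (sqrt(-55) - 33)*((21 - 44)/6) = (I*sqrt(55) - 33)*((1/6)*(-23)) = (-33 + I*sqrt(55))*(-23/6) = 253/2 - 23*I*sqrt(55)/6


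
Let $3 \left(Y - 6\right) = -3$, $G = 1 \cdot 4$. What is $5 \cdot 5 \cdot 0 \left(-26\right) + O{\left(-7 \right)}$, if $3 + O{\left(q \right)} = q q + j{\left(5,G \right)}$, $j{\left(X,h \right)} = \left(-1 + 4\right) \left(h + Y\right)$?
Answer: $73$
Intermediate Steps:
$G = 4$
$Y = 5$ ($Y = 6 + \frac{1}{3} \left(-3\right) = 6 - 1 = 5$)
$j{\left(X,h \right)} = 15 + 3 h$ ($j{\left(X,h \right)} = \left(-1 + 4\right) \left(h + 5\right) = 3 \left(5 + h\right) = 15 + 3 h$)
$O{\left(q \right)} = 24 + q^{2}$ ($O{\left(q \right)} = -3 + \left(q q + \left(15 + 3 \cdot 4\right)\right) = -3 + \left(q^{2} + \left(15 + 12\right)\right) = -3 + \left(q^{2} + 27\right) = -3 + \left(27 + q^{2}\right) = 24 + q^{2}$)
$5 \cdot 5 \cdot 0 \left(-26\right) + O{\left(-7 \right)} = 5 \cdot 5 \cdot 0 \left(-26\right) + \left(24 + \left(-7\right)^{2}\right) = 25 \cdot 0 \left(-26\right) + \left(24 + 49\right) = 0 \left(-26\right) + 73 = 0 + 73 = 73$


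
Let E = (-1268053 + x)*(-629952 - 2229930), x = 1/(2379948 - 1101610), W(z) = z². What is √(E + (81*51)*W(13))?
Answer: 2*√370388094954340878838614/639169 ≈ 1.9043e+6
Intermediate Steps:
x = 1/1278338 ≈ 7.8227e-7
E = 2317934841335771133/639169 (E = (-1268053 + 1/1278338)*(-629952 - 2229930) = -1621000335913/1278338*(-2859882) = 2317934841335771133/639169 ≈ 3.6265e+12)
√(E + (81*51)*W(13)) = √(2317934841335771133/639169 + (81*51)*13²) = √(2317934841335771133/639169 + 4131*169) = √(2317934841335771133/639169 + 698139) = √(2317935287564577624/639169) = 2*√370388094954340878838614/639169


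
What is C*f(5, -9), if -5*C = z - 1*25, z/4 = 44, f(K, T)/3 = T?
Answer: 4077/5 ≈ 815.40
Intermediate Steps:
f(K, T) = 3*T
z = 176 (z = 4*44 = 176)
C = -151/5 (C = -(176 - 1*25)/5 = -(176 - 25)/5 = -⅕*151 = -151/5 ≈ -30.200)
C*f(5, -9) = -453*(-9)/5 = -151/5*(-27) = 4077/5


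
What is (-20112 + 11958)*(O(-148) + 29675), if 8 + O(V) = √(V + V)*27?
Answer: -241904718 - 440316*I*√74 ≈ -2.419e+8 - 3.7877e+6*I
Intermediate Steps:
O(V) = -8 + 27*√2*√V (O(V) = -8 + √(V + V)*27 = -8 + √(2*V)*27 = -8 + (√2*√V)*27 = -8 + 27*√2*√V)
(-20112 + 11958)*(O(-148) + 29675) = (-20112 + 11958)*((-8 + 27*√2*√(-148)) + 29675) = -8154*((-8 + 27*√2*(2*I*√37)) + 29675) = -8154*((-8 + 54*I*√74) + 29675) = -8154*(29667 + 54*I*√74) = -241904718 - 440316*I*√74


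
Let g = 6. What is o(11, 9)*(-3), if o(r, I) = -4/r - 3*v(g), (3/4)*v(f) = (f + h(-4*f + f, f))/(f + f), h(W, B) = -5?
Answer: 23/11 ≈ 2.0909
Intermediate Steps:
v(f) = 2*(-5 + f)/(3*f) (v(f) = 4*((f - 5)/(f + f))/3 = 4*((-5 + f)/((2*f)))/3 = 4*((-5 + f)*(1/(2*f)))/3 = 4*((-5 + f)/(2*f))/3 = 2*(-5 + f)/(3*f))
o(r, I) = -⅓ - 4/r (o(r, I) = -4/r - 2*(-5 + 6)/6 = -4/r - 2/6 = -4/r - 3*⅑ = -4/r - ⅓ = -⅓ - 4/r)
o(11, 9)*(-3) = ((⅓)*(-12 - 1*11)/11)*(-3) = ((⅓)*(1/11)*(-12 - 11))*(-3) = ((⅓)*(1/11)*(-23))*(-3) = -23/33*(-3) = 23/11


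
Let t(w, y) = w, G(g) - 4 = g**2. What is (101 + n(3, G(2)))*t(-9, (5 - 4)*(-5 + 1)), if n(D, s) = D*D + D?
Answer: -1017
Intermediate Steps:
G(g) = 4 + g**2
n(D, s) = D + D**2 (n(D, s) = D**2 + D = D + D**2)
(101 + n(3, G(2)))*t(-9, (5 - 4)*(-5 + 1)) = (101 + 3*(1 + 3))*(-9) = (101 + 3*4)*(-9) = (101 + 12)*(-9) = 113*(-9) = -1017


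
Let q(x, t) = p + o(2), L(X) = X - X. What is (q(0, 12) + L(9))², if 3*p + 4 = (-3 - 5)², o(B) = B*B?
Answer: 576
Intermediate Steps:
o(B) = B²
p = 20 (p = -4/3 + (-3 - 5)²/3 = -4/3 + (⅓)*(-8)² = -4/3 + (⅓)*64 = -4/3 + 64/3 = 20)
L(X) = 0
q(x, t) = 24 (q(x, t) = 20 + 2² = 20 + 4 = 24)
(q(0, 12) + L(9))² = (24 + 0)² = 24² = 576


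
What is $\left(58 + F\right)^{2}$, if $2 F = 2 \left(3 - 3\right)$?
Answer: $3364$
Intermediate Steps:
$F = 0$ ($F = \frac{2 \left(3 - 3\right)}{2} = \frac{2 \cdot 0}{2} = \frac{1}{2} \cdot 0 = 0$)
$\left(58 + F\right)^{2} = \left(58 + 0\right)^{2} = 58^{2} = 3364$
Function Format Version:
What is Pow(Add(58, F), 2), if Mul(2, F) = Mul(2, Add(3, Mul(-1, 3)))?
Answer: 3364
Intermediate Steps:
F = 0 (F = Mul(Rational(1, 2), Mul(2, Add(3, Mul(-1, 3)))) = Mul(Rational(1, 2), Mul(2, Add(3, -3))) = Mul(Rational(1, 2), Mul(2, 0)) = Mul(Rational(1, 2), 0) = 0)
Pow(Add(58, F), 2) = Pow(Add(58, 0), 2) = Pow(58, 2) = 3364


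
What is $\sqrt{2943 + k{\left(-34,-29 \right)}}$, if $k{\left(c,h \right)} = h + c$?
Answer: $24 \sqrt{5} \approx 53.666$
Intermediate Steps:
$k{\left(c,h \right)} = c + h$
$\sqrt{2943 + k{\left(-34,-29 \right)}} = \sqrt{2943 - 63} = \sqrt{2880} = 24 \sqrt{5}$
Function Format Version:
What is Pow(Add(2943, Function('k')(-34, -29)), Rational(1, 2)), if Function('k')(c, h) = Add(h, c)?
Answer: Mul(24, Pow(5, Rational(1, 2))) ≈ 53.666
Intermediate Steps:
Function('k')(c, h) = Add(c, h)
Pow(Add(2943, Function('k')(-34, -29)), Rational(1, 2)) = Pow(Add(2943, Add(-34, -29)), Rational(1, 2)) = Pow(Add(2943, -63), Rational(1, 2)) = Pow(2880, Rational(1, 2)) = Mul(24, Pow(5, Rational(1, 2)))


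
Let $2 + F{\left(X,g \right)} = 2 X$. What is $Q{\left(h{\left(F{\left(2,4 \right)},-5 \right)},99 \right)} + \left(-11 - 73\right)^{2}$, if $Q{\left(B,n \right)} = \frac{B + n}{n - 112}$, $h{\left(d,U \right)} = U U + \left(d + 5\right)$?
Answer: $\frac{91597}{13} \approx 7045.9$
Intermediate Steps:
$F{\left(X,g \right)} = -2 + 2 X$
$h{\left(d,U \right)} = 5 + d + U^{2}$ ($h{\left(d,U \right)} = U^{2} + \left(5 + d\right) = 5 + d + U^{2}$)
$Q{\left(B,n \right)} = \frac{B + n}{-112 + n}$
$Q{\left(h{\left(F{\left(2,4 \right)},-5 \right)},99 \right)} + \left(-11 - 73\right)^{2} = \frac{\left(5 + \left(-2 + 2 \cdot 2\right) + \left(-5\right)^{2}\right) + 99}{-112 + 99} + \left(-11 - 73\right)^{2} = \frac{\left(5 + \left(-2 + 4\right) + 25\right) + 99}{-13} + \left(-84\right)^{2} = - \frac{\left(5 + 2 + 25\right) + 99}{13} + 7056 = - \frac{32 + 99}{13} + 7056 = \left(- \frac{1}{13}\right) 131 + 7056 = - \frac{131}{13} + 7056 = \frac{91597}{13}$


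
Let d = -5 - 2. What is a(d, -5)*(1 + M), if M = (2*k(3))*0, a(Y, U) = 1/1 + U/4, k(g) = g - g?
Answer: -¼ ≈ -0.25000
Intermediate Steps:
d = -7
k(g) = 0
a(Y, U) = 1 + U/4 (a(Y, U) = 1*1 + U*(¼) = 1 + U/4)
M = 0 (M = (2*0)*0 = 0*0 = 0)
a(d, -5)*(1 + M) = (1 + (¼)*(-5))*(1 + 0) = (1 - 5/4)*1 = -¼*1 = -¼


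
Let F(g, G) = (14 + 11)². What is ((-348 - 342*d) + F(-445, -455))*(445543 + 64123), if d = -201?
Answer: 35176637654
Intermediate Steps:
F(g, G) = 625 (F(g, G) = 25² = 625)
((-348 - 342*d) + F(-445, -455))*(445543 + 64123) = ((-348 - 342*(-201)) + 625)*(445543 + 64123) = ((-348 + 68742) + 625)*509666 = (68394 + 625)*509666 = 69019*509666 = 35176637654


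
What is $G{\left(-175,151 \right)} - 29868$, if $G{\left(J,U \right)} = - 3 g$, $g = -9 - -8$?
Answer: $-29865$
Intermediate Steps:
$g = -1$ ($g = -9 + 8 = -1$)
$G{\left(J,U \right)} = 3$ ($G{\left(J,U \right)} = \left(-3\right) \left(-1\right) = 3$)
$G{\left(-175,151 \right)} - 29868 = 3 - 29868 = -29865$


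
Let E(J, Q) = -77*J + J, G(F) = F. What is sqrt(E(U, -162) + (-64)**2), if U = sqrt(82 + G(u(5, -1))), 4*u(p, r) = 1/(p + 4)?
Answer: sqrt(36864 - 114*sqrt(2953))/3 ≈ 58.375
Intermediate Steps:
u(p, r) = 1/(4*(4 + p)) (u(p, r) = 1/(4*(p + 4)) = 1/(4*(4 + p)))
U = sqrt(2953)/6 (U = sqrt(82 + 1/(4*(4 + 5))) = sqrt(82 + (1/4)/9) = sqrt(82 + (1/4)*(1/9)) = sqrt(82 + 1/36) = sqrt(2953/36) = sqrt(2953)/6 ≈ 9.0569)
E(J, Q) = -76*J
sqrt(E(U, -162) + (-64)**2) = sqrt(-38*sqrt(2953)/3 + (-64)**2) = sqrt(-38*sqrt(2953)/3 + 4096) = sqrt(4096 - 38*sqrt(2953)/3)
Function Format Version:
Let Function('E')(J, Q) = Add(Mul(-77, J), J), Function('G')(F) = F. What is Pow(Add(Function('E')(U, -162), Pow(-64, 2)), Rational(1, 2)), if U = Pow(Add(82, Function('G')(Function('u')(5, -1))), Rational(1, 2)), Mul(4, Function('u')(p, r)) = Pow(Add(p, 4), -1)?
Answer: Mul(Rational(1, 3), Pow(Add(36864, Mul(-114, Pow(2953, Rational(1, 2)))), Rational(1, 2))) ≈ 58.375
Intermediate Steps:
Function('u')(p, r) = Mul(Rational(1, 4), Pow(Add(4, p), -1)) (Function('u')(p, r) = Mul(Rational(1, 4), Pow(Add(p, 4), -1)) = Mul(Rational(1, 4), Pow(Add(4, p), -1)))
U = Mul(Rational(1, 6), Pow(2953, Rational(1, 2))) (U = Pow(Add(82, Mul(Rational(1, 4), Pow(Add(4, 5), -1))), Rational(1, 2)) = Pow(Add(82, Mul(Rational(1, 4), Pow(9, -1))), Rational(1, 2)) = Pow(Add(82, Mul(Rational(1, 4), Rational(1, 9))), Rational(1, 2)) = Pow(Add(82, Rational(1, 36)), Rational(1, 2)) = Pow(Rational(2953, 36), Rational(1, 2)) = Mul(Rational(1, 6), Pow(2953, Rational(1, 2))) ≈ 9.0569)
Function('E')(J, Q) = Mul(-76, J)
Pow(Add(Function('E')(U, -162), Pow(-64, 2)), Rational(1, 2)) = Pow(Add(Mul(-76, Mul(Rational(1, 6), Pow(2953, Rational(1, 2)))), Pow(-64, 2)), Rational(1, 2)) = Pow(Add(Mul(Rational(-38, 3), Pow(2953, Rational(1, 2))), 4096), Rational(1, 2)) = Pow(Add(4096, Mul(Rational(-38, 3), Pow(2953, Rational(1, 2)))), Rational(1, 2))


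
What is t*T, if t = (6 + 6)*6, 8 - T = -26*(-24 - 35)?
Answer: -109872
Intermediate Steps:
T = -1526 (T = 8 - (-26)*(-24 - 35) = 8 - (-26)*(-59) = 8 - 1*1534 = 8 - 1534 = -1526)
t = 72 (t = 12*6 = 72)
t*T = 72*(-1526) = -109872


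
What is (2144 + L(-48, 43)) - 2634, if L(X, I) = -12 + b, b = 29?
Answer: -473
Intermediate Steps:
L(X, I) = 17 (L(X, I) = -12 + 29 = 17)
(2144 + L(-48, 43)) - 2634 = (2144 + 17) - 2634 = 2161 - 2634 = -473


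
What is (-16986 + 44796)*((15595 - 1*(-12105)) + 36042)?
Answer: 1772665020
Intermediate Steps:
(-16986 + 44796)*((15595 - 1*(-12105)) + 36042) = 27810*((15595 + 12105) + 36042) = 27810*(27700 + 36042) = 27810*63742 = 1772665020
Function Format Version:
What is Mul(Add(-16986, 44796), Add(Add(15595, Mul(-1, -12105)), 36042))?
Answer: 1772665020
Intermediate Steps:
Mul(Add(-16986, 44796), Add(Add(15595, Mul(-1, -12105)), 36042)) = Mul(27810, Add(Add(15595, 12105), 36042)) = Mul(27810, Add(27700, 36042)) = Mul(27810, 63742) = 1772665020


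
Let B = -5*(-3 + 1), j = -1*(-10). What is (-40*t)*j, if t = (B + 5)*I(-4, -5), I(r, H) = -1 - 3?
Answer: 24000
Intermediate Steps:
I(r, H) = -4
j = 10
B = 10 (B = -5*(-2) = 10)
t = -60 (t = (10 + 5)*(-4) = 15*(-4) = -60)
(-40*t)*j = -40*(-60)*10 = 2400*10 = 24000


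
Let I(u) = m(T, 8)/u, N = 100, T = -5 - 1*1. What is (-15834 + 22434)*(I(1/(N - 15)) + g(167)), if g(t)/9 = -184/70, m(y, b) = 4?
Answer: 14615040/7 ≈ 2.0879e+6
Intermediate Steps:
T = -6 (T = -5 - 1 = -6)
g(t) = -828/35 (g(t) = 9*(-184/70) = 9*(-184*1/70) = 9*(-92/35) = -828/35)
I(u) = 4/u
(-15834 + 22434)*(I(1/(N - 15)) + g(167)) = (-15834 + 22434)*(4/(1/(100 - 15)) - 828/35) = 6600*(4/(1/85) - 828/35) = 6600*(4*85 - 828/35) = 6600*(340 - 828/35) = 6600*(11072/35) = 14615040/7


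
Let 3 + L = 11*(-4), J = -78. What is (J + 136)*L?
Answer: -2726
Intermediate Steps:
L = -47 (L = -3 + 11*(-4) = -3 - 44 = -47)
(J + 136)*L = (-78 + 136)*(-47) = 58*(-47) = -2726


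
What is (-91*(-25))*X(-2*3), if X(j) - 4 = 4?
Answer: 18200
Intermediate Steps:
X(j) = 8 (X(j) = 4 + 4 = 8)
(-91*(-25))*X(-2*3) = -91*(-25)*8 = 2275*8 = 18200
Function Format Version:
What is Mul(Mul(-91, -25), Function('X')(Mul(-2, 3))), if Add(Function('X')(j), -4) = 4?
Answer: 18200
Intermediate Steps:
Function('X')(j) = 8 (Function('X')(j) = Add(4, 4) = 8)
Mul(Mul(-91, -25), Function('X')(Mul(-2, 3))) = Mul(Mul(-91, -25), 8) = Mul(2275, 8) = 18200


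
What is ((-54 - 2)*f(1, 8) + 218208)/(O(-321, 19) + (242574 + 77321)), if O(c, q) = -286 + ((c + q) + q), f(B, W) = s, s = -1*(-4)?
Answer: 108992/159663 ≈ 0.68264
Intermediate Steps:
s = 4
f(B, W) = 4
O(c, q) = -286 + c + 2*q (O(c, q) = -286 + (c + 2*q) = -286 + c + 2*q)
((-54 - 2)*f(1, 8) + 218208)/(O(-321, 19) + (242574 + 77321)) = ((-54 - 2)*4 + 218208)/((-286 - 321 + 2*19) + (242574 + 77321)) = (-56*4 + 218208)/((-286 - 321 + 38) + 319895) = (-224 + 218208)/(-569 + 319895) = 217984/319326 = 217984*(1/319326) = 108992/159663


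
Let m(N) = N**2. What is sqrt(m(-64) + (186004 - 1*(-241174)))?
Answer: sqrt(431274) ≈ 656.71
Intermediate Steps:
sqrt(m(-64) + (186004 - 1*(-241174))) = sqrt((-64)**2 + (186004 - 1*(-241174))) = sqrt(4096 + (186004 + 241174)) = sqrt(4096 + 427178) = sqrt(431274)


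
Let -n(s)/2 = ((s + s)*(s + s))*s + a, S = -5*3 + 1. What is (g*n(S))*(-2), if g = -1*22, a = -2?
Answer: 966064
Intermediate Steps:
S = -14 (S = -15 + 1 = -14)
n(s) = 4 - 8*s**3 (n(s) = -2*(((s + s)*(s + s))*s - 2) = -2*(((2*s)*(2*s))*s - 2) = -2*((4*s**2)*s - 2) = -2*(4*s**3 - 2) = -2*(-2 + 4*s**3) = 4 - 8*s**3)
g = -22
(g*n(S))*(-2) = -22*(4 - 8*(-14)**3)*(-2) = -22*(4 - 8*(-2744))*(-2) = -22*(4 + 21952)*(-2) = -22*21956*(-2) = -483032*(-2) = 966064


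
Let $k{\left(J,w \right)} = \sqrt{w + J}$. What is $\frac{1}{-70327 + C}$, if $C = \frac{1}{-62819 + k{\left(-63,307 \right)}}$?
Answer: $- \frac{138763136161939}{9758795079069619960} + \frac{\sqrt{61}}{9758795079069619960} \approx -1.4219 \cdot 10^{-5}$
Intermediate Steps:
$k{\left(J,w \right)} = \sqrt{J + w}$
$C = \frac{1}{-62819 + 2 \sqrt{61}}$ ($C = \frac{1}{-62819 + \sqrt{-63 + 307}} = \frac{1}{-62819 + \sqrt{244}} = \frac{1}{-62819 + 2 \sqrt{61}} \approx -1.5923 \cdot 10^{-5}$)
$\frac{1}{-70327 + C} = \frac{1}{-70327 - \left(\frac{62819}{3946226517} + \frac{2 \sqrt{61}}{3946226517}\right)} = \frac{1}{- \frac{277526272323878}{3946226517} - \frac{2 \sqrt{61}}{3946226517}}$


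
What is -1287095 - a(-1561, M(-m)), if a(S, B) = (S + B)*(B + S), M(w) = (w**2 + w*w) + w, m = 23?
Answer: -1563771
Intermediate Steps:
M(w) = w + 2*w**2 (M(w) = (w**2 + w**2) + w = 2*w**2 + w = w + 2*w**2)
a(S, B) = (B + S)**2 (a(S, B) = (B + S)*(B + S) = (B + S)**2)
-1287095 - a(-1561, M(-m)) = -1287095 - ((-1*23)*(1 + 2*(-1*23)) - 1561)**2 = -1287095 - (-23*(1 + 2*(-23)) - 1561)**2 = -1287095 - (-23*(1 - 46) - 1561)**2 = -1287095 - (-23*(-45) - 1561)**2 = -1287095 - (1035 - 1561)**2 = -1287095 - 1*(-526)**2 = -1287095 - 1*276676 = -1287095 - 276676 = -1563771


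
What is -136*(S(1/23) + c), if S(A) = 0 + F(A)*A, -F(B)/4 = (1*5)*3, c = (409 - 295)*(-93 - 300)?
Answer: 140148816/23 ≈ 6.0934e+6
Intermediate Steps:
c = -44802 (c = 114*(-393) = -44802)
F(B) = -60 (F(B) = -4*1*5*3 = -20*3 = -4*15 = -60)
S(A) = -60*A (S(A) = 0 - 60*A = -60*A)
-136*(S(1/23) + c) = -136*(-60/23 - 44802) = -136*(-1030506/23) = 140148816/23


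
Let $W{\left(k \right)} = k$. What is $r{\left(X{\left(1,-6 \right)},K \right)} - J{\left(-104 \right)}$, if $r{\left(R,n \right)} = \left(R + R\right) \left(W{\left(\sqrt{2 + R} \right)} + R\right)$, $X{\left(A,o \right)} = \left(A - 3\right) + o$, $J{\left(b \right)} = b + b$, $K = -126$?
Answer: $336 - 16 i \sqrt{6} \approx 336.0 - 39.192 i$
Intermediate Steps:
$J{\left(b \right)} = 2 b$
$X{\left(A,o \right)} = -3 + A + o$ ($X{\left(A,o \right)} = \left(-3 + A\right) + o = -3 + A + o$)
$r{\left(R,n \right)} = 2 R \left(R + \sqrt{2 + R}\right)$ ($r{\left(R,n \right)} = \left(R + R\right) \left(\sqrt{2 + R} + R\right) = 2 R \left(R + \sqrt{2 + R}\right)$)
$r{\left(X{\left(1,-6 \right)},K \right)} - J{\left(-104 \right)} = 2 \left(-3 + 1 - 6\right) \left(\left(-3 + 1 - 6\right) + \sqrt{2 - 8}\right) - 2 \left(-104\right) = 2 \left(-8\right) \left(-8 + \sqrt{2 - 8}\right) - -208 = 2 \left(-8\right) \left(-8 + \sqrt{-6}\right) + 208 = 2 \left(-8\right) \left(-8 + i \sqrt{6}\right) + 208 = \left(128 - 16 i \sqrt{6}\right) + 208 = 336 - 16 i \sqrt{6}$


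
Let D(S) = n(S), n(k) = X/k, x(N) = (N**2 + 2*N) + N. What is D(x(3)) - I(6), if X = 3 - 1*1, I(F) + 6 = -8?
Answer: 127/9 ≈ 14.111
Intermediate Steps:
I(F) = -14 (I(F) = -6 - 8 = -14)
X = 2 (X = 3 - 1 = 2)
x(N) = N**2 + 3*N
n(k) = 2/k
D(S) = 2/S
D(x(3)) - I(6) = 2/((3*(3 + 3))) - 1*(-14) = 2/((3*6)) + 14 = 2/18 + 14 = 2*(1/18) + 14 = 1/9 + 14 = 127/9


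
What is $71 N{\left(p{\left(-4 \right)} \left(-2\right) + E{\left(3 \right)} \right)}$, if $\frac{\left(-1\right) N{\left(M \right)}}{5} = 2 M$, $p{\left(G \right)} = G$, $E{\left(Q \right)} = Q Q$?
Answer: $-12070$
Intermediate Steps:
$E{\left(Q \right)} = Q^{2}$
$N{\left(M \right)} = - 10 M$ ($N{\left(M \right)} = - 5 \cdot 2 M = - 10 M$)
$71 N{\left(p{\left(-4 \right)} \left(-2\right) + E{\left(3 \right)} \right)} = 71 \left(- 10 \left(\left(-4\right) \left(-2\right) + 3^{2}\right)\right) = 71 \left(- 10 \left(8 + 9\right)\right) = 71 \left(\left(-10\right) 17\right) = 71 \left(-170\right) = -12070$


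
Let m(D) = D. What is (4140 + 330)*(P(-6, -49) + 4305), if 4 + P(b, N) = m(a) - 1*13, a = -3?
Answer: 19153950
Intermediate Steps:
P(b, N) = -20 (P(b, N) = -4 + (-3 - 1*13) = -4 + (-3 - 13) = -4 - 16 = -20)
(4140 + 330)*(P(-6, -49) + 4305) = (4140 + 330)*(-20 + 4305) = 4470*4285 = 19153950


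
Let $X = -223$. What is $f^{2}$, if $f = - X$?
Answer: $49729$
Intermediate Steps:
$f = 223$ ($f = \left(-1\right) \left(-223\right) = 223$)
$f^{2} = 223^{2} = 49729$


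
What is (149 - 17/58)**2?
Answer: 74390625/3364 ≈ 22114.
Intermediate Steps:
(149 - 17/58)**2 = (8625/58)**2 = 74390625/3364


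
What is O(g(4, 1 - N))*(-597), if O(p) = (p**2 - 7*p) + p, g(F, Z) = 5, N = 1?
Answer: 2985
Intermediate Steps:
O(p) = p**2 - 6*p
O(g(4, 1 - N))*(-597) = (5*(-6 + 5))*(-597) = (5*(-1))*(-597) = -5*(-597) = 2985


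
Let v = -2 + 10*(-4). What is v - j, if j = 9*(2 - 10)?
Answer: 30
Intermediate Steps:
j = -72 (j = 9*(-8) = -72)
v = -42 (v = -2 - 40 = -42)
v - j = -42 - 1*(-72) = -42 + 72 = 30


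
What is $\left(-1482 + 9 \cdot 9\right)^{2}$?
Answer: $1962801$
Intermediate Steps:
$\left(-1482 + 9 \cdot 9\right)^{2} = \left(-1482 + 81\right)^{2} = \left(-1401\right)^{2} = 1962801$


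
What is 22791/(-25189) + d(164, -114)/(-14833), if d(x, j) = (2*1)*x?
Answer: -346320895/373628437 ≈ -0.92691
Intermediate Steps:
d(x, j) = 2*x
22791/(-25189) + d(164, -114)/(-14833) = 22791/(-25189) + (2*164)/(-14833) = 22791*(-1/25189) + 328*(-1/14833) = -22791/25189 - 328/14833 = -346320895/373628437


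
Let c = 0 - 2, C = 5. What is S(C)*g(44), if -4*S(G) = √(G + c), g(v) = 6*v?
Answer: -66*√3 ≈ -114.32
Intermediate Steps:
c = -2
S(G) = -√(-2 + G)/4 (S(G) = -√(G - 2)/4 = -√(-2 + G)/4)
S(C)*g(44) = (-√(-2 + 5)/4)*(6*44) = -√3/4*264 = -66*√3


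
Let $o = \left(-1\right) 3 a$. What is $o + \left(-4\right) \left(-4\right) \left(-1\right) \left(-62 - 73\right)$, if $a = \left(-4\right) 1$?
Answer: $2172$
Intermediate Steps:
$a = -4$
$o = 12$ ($o = \left(-1\right) 3 \left(-4\right) = \left(-3\right) \left(-4\right) = 12$)
$o + \left(-4\right) \left(-4\right) \left(-1\right) \left(-62 - 73\right) = 12 + \left(-4\right) \left(-4\right) \left(-1\right) \left(-62 - 73\right) = 12 + 16 \left(-1\right) \left(-62 - 73\right) = 12 - -2160 = 12 + 2160 = 2172$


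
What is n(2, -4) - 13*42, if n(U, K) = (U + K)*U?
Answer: -550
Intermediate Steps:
n(U, K) = U*(K + U) (n(U, K) = (K + U)*U = U*(K + U))
n(2, -4) - 13*42 = 2*(-4 + 2) - 13*42 = 2*(-2) - 546 = -4 - 546 = -550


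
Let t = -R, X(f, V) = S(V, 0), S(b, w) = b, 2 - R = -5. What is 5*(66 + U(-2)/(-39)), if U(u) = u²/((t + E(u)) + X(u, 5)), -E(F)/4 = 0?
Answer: 12880/39 ≈ 330.26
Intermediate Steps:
R = 7 (R = 2 - 1*(-5) = 2 + 5 = 7)
E(F) = 0 (E(F) = -4*0 = 0)
X(f, V) = V
t = -7 (t = -1*7 = -7)
U(u) = -u²/2 (U(u) = u²/((-7 + 0) + 5) = u²/(-7 + 5) = u²/(-2) = u²*(-½) = -u²/2)
5*(66 + U(-2)/(-39)) = 5*(66 - ½*(-2)²/(-39)) = 5*(66 - ½*4*(-1/39)) = 5*(66 - 2*(-1/39)) = 5*(66 + 2/39) = 5*(2576/39) = 12880/39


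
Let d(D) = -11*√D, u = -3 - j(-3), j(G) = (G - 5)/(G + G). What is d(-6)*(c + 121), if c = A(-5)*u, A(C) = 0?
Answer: -1331*I*√6 ≈ -3260.3*I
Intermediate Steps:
j(G) = (-5 + G)/(2*G) (j(G) = (-5 + G)/((2*G)) = (-5 + G)*(1/(2*G)) = (-5 + G)/(2*G))
u = -13/3 (u = -3 - (-5 - 3)/(2*(-3)) = -3 - (-1)*(-8)/(2*3) = -3 - 1*4/3 = -3 - 4/3 = -13/3 ≈ -4.3333)
c = 0 (c = 0*(-13/3) = 0)
d(-6)*(c + 121) = (-11*I*√6)*(0 + 121) = -11*I*√6*121 = -1331*I*√6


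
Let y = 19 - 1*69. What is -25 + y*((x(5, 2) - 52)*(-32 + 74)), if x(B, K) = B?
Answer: 98675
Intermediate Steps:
y = -50 (y = 19 - 69 = -50)
-25 + y*((x(5, 2) - 52)*(-32 + 74)) = -25 - 50*(5 - 52)*(-32 + 74) = -25 - (-2350)*42 = -25 - 50*(-1974) = -25 + 98700 = 98675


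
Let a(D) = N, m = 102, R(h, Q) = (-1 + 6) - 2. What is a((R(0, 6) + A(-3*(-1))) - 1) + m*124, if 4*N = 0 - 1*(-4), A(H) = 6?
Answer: 12649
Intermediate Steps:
N = 1 (N = (0 - 1*(-4))/4 = (0 + 4)/4 = (1/4)*4 = 1)
R(h, Q) = 3 (R(h, Q) = 5 - 2 = 3)
a(D) = 1
a((R(0, 6) + A(-3*(-1))) - 1) + m*124 = 1 + 102*124 = 1 + 12648 = 12649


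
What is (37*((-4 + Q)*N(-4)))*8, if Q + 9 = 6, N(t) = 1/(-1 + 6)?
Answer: -2072/5 ≈ -414.40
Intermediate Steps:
N(t) = 1/5
Q = -3 (Q = -9 + 6 = -3)
(37*((-4 + Q)*N(-4)))*8 = (37*((-4 - 3)*(1/5)))*8 = (37*(-7*1/5))*8 = (37*(-7/5))*8 = -259/5*8 = -2072/5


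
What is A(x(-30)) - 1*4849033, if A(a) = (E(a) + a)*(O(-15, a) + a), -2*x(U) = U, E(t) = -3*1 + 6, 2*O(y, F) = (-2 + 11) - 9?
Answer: -4848763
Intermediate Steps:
O(y, F) = 0 (O(y, F) = ((-2 + 11) - 9)/2 = (9 - 9)/2 = (½)*0 = 0)
E(t) = 3 (E(t) = -3 + 6 = 3)
x(U) = -U/2
A(a) = a*(3 + a) (A(a) = (3 + a)*(0 + a) = (3 + a)*a = a*(3 + a))
A(x(-30)) - 1*4849033 = (-½*(-30))*(3 - ½*(-30)) - 1*4849033 = 15*(3 + 15) - 4849033 = 15*18 - 4849033 = 270 - 4849033 = -4848763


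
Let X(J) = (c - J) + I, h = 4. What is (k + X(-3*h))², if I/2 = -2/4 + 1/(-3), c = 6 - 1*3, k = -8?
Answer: 256/9 ≈ 28.444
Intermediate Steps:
c = 3 (c = 6 - 3 = 3)
I = -5/3 (I = 2*(-2/4 + 1/(-3)) = 2*(-2*¼ + 1*(-⅓)) = 2*(-½ - ⅓) = 2*(-⅚) = -5/3 ≈ -1.6667)
X(J) = 4/3 - J (X(J) = (3 - J) - 5/3 = 4/3 - J)
(k + X(-3*h))² = (-8 + (4/3 - (-3)*4))² = (-8 + (4/3 - 1*(-12)))² = (-8 + (4/3 + 12))² = (-8 + 40/3)² = (16/3)² = 256/9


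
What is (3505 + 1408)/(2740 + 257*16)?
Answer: 4913/6852 ≈ 0.71702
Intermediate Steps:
(3505 + 1408)/(2740 + 257*16) = 4913/(2740 + 4112) = 4913/6852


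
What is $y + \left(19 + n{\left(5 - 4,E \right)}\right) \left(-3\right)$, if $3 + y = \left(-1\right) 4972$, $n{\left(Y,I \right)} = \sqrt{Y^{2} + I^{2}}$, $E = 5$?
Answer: $-5032 - 3 \sqrt{26} \approx -5047.3$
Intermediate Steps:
$n{\left(Y,I \right)} = \sqrt{I^{2} + Y^{2}}$
$y = -4975$ ($y = -3 - 4972 = -4975$)
$y + \left(19 + n{\left(5 - 4,E \right)}\right) \left(-3\right) = -4975 + \left(19 + \sqrt{5^{2} + \left(5 - 4\right)^{2}}\right) \left(-3\right) = -4975 + \left(19 + \sqrt{25 + 1^{2}}\right) \left(-3\right) = -4975 + \left(19 + \sqrt{25 + 1}\right) \left(-3\right) = -4975 + \left(19 + \sqrt{26}\right) \left(-3\right) = -4975 - \left(57 + 3 \sqrt{26}\right) = -5032 - 3 \sqrt{26}$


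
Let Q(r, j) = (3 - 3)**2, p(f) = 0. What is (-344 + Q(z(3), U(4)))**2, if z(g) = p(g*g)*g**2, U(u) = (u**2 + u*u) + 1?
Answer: 118336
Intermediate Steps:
U(u) = 1 + 2*u**2 (U(u) = (u**2 + u**2) + 1 = 2*u**2 + 1 = 1 + 2*u**2)
z(g) = 0 (z(g) = 0*g**2 = 0)
Q(r, j) = 0 (Q(r, j) = 0**2 = 0)
(-344 + Q(z(3), U(4)))**2 = (-344 + 0)**2 = (-344)**2 = 118336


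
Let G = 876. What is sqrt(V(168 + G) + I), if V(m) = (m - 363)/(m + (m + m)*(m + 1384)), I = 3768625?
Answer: sqrt(299071561932528377)/281706 ≈ 1941.3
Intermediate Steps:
V(m) = (-363 + m)/(m + 2*m*(1384 + m)) (V(m) = (-363 + m)/(m + (2*m)*(1384 + m)) = (-363 + m)/(m + 2*m*(1384 + m)))
sqrt(V(168 + G) + I) = sqrt((-363 + (168 + 876))/((168 + 876)*(2769 + 2*(168 + 876))) + 3768625) = sqrt((-363 + 1044)/(1044*(2769 + 2*1044)) + 3768625) = sqrt((1/1044)*681/(2769 + 2088) + 3768625) = sqrt((1/1044)*681/4857 + 3768625) = sqrt((1/1044)*(1/4857)*681 + 3768625) = sqrt(227/1690236 + 3768625) = sqrt(6369865645727/1690236) = sqrt(299071561932528377)/281706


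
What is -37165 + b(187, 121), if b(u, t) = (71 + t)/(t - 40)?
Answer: -1003391/27 ≈ -37163.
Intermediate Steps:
b(u, t) = (71 + t)/(-40 + t)
-37165 + b(187, 121) = -37165 + (71 + 121)/(-40 + 121) = -37165 + 192/81 = -37165 + (1/81)*192 = -37165 + 64/27 = -1003391/27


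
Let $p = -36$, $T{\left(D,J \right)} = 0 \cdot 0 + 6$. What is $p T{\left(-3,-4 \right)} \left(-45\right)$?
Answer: $9720$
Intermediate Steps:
$T{\left(D,J \right)} = 6$ ($T{\left(D,J \right)} = 0 + 6 = 6$)
$p T{\left(-3,-4 \right)} \left(-45\right) = \left(-36\right) 6 \left(-45\right) = \left(-216\right) \left(-45\right) = 9720$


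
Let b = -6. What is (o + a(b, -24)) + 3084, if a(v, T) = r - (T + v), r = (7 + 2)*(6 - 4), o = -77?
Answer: 3055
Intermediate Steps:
r = 18 (r = 9*2 = 18)
a(v, T) = 18 - T - v (a(v, T) = 18 - (T + v) = 18 + (-T - v) = 18 - T - v)
(o + a(b, -24)) + 3084 = (-77 + (18 - 1*(-24) - 1*(-6))) + 3084 = (-77 + (18 + 24 + 6)) + 3084 = (-77 + 48) + 3084 = -29 + 3084 = 3055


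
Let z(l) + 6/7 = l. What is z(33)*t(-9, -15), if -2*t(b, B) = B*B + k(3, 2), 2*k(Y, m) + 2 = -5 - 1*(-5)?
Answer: -3600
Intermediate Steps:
k(Y, m) = -1 (k(Y, m) = -1 + (-5 - 1*(-5))/2 = -1 + (-5 + 5)/2 = -1 + (½)*0 = -1 + 0 = -1)
z(l) = -6/7 + l
t(b, B) = ½ - B²/2 (t(b, B) = -(B*B - 1)/2 = -(B² - 1)/2 = -(-1 + B²)/2 = ½ - B²/2)
z(33)*t(-9, -15) = (-6/7 + 33)*(½ - ½*(-15)²) = 225*(½ - ½*225)/7 = 225*(½ - 225/2)/7 = (225/7)*(-112) = -3600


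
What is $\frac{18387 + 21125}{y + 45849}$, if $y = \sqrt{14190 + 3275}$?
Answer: $\frac{226448211}{262764167} - \frac{4939 \sqrt{17465}}{262764167} \approx 0.85931$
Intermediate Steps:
$y = \sqrt{17465} \approx 132.16$
$\frac{18387 + 21125}{y + 45849} = \frac{18387 + 21125}{\sqrt{17465} + 45849} = \frac{39512}{45849 + \sqrt{17465}}$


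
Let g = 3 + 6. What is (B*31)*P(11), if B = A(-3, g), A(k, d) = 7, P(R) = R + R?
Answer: 4774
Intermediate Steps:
g = 9
P(R) = 2*R
B = 7
(B*31)*P(11) = (7*31)*(2*11) = 217*22 = 4774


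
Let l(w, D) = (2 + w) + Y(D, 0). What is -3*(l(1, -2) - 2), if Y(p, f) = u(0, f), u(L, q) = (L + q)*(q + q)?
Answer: -3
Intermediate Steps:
u(L, q) = 2*q*(L + q) (u(L, q) = (L + q)*(2*q) = 2*q*(L + q))
Y(p, f) = 2*f² (Y(p, f) = 2*f*(0 + f) = 2*f*f = 2*f²)
l(w, D) = 2 + w (l(w, D) = (2 + w) + 2*0² = (2 + w) + 2*0 = (2 + w) + 0 = 2 + w)
-3*(l(1, -2) - 2) = -3*((2 + 1) - 2) = -3*(3 - 2) = -3*1 = -3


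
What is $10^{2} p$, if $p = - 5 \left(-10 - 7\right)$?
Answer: $8500$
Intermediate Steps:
$p = 85$ ($p = \left(-5\right) \left(-17\right) = 85$)
$10^{2} p = 10^{2} \cdot 85 = 100 \cdot 85 = 8500$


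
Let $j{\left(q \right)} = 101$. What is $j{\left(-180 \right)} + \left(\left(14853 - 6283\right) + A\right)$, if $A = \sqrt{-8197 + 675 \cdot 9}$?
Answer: $8671 + i \sqrt{2122} \approx 8671.0 + 46.065 i$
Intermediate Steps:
$A = i \sqrt{2122}$ ($A = \sqrt{-8197 + 6075} = \sqrt{-2122} = i \sqrt{2122} \approx 46.065 i$)
$j{\left(-180 \right)} + \left(\left(14853 - 6283\right) + A\right) = 101 + \left(\left(14853 - 6283\right) + i \sqrt{2122}\right) = 101 + \left(8570 + i \sqrt{2122}\right) = 8671 + i \sqrt{2122}$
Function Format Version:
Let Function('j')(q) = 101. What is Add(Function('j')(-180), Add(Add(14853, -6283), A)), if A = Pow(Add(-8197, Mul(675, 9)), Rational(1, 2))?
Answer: Add(8671, Mul(I, Pow(2122, Rational(1, 2)))) ≈ Add(8671.0, Mul(46.065, I))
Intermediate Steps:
A = Mul(I, Pow(2122, Rational(1, 2))) (A = Pow(Add(-8197, 6075), Rational(1, 2)) = Pow(-2122, Rational(1, 2)) = Mul(I, Pow(2122, Rational(1, 2))) ≈ Mul(46.065, I))
Add(Function('j')(-180), Add(Add(14853, -6283), A)) = Add(101, Add(Add(14853, -6283), Mul(I, Pow(2122, Rational(1, 2))))) = Add(101, Add(8570, Mul(I, Pow(2122, Rational(1, 2))))) = Add(8671, Mul(I, Pow(2122, Rational(1, 2))))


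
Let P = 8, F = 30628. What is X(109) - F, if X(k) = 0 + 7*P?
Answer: -30572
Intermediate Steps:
X(k) = 56 (X(k) = 0 + 7*8 = 0 + 56 = 56)
X(109) - F = 56 - 1*30628 = 56 - 30628 = -30572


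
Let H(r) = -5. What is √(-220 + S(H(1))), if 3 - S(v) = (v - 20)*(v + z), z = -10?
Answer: 4*I*√37 ≈ 24.331*I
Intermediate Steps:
S(v) = 3 - (-20 + v)*(-10 + v) (S(v) = 3 - (v - 20)*(v - 10) = 3 - (-20 + v)*(-10 + v))
√(-220 + S(H(1))) = √(-220 + (-197 - 1*(-5)² + 30*(-5))) = √(-220 + (-197 - 1*25 - 150)) = √(-220 + (-197 - 25 - 150)) = √(-220 - 372) = √(-592) = 4*I*√37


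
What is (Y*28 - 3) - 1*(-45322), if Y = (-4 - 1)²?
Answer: 46019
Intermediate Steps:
Y = 25 (Y = (-5)² = 25)
(Y*28 - 3) - 1*(-45322) = (25*28 - 3) - 1*(-45322) = (700 - 3) + 45322 = 697 + 45322 = 46019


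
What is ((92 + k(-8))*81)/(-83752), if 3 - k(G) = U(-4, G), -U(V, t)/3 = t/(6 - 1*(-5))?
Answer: -82701/921272 ≈ -0.089768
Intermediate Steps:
U(V, t) = -3*t/11 (U(V, t) = -3*t/(6 - 1*(-5)) = -3*t/(6 + 5) = -3*t/11)
k(G) = 3 + 3*G/11 (k(G) = 3 - (-3)*G/11 = 3 + 3*G/11)
((92 + k(-8))*81)/(-83752) = ((92 + (3 + (3/11)*(-8)))*81)/(-83752) = ((92 + (3 - 24/11))*81)*(-1/83752) = ((92 + 9/11)*81)*(-1/83752) = ((1021/11)*81)*(-1/83752) = (82701/11)*(-1/83752) = -82701/921272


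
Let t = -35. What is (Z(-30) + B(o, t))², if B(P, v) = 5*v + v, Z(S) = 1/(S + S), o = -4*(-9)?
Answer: 158785201/3600 ≈ 44107.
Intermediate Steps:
o = 36
Z(S) = 1/(2*S)
B(P, v) = 6*v
(Z(-30) + B(o, t))² = ((½)/(-30) + 6*(-35))² = ((½)*(-1/30) - 210)² = (-1/60 - 210)² = (-12601/60)² = 158785201/3600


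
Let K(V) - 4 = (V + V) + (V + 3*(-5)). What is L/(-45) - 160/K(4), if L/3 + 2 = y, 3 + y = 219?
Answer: -2614/15 ≈ -174.27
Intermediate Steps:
y = 216 (y = -3 + 219 = 216)
L = 642 (L = -6 + 3*216 = -6 + 648 = 642)
K(V) = -11 + 3*V (K(V) = 4 + ((V + V) + (V + 3*(-5))) = 4 + (2*V + (V - 15)) = 4 + (2*V + (-15 + V)) = 4 + (-15 + 3*V) = -11 + 3*V)
L/(-45) - 160/K(4) = 642/(-45) - 160/(-11 + 3*4) = 642*(-1/45) - 160/(-11 + 12) = -214/15 - 160/1 = -214/15 - 160*1 = -214/15 - 160 = -2614/15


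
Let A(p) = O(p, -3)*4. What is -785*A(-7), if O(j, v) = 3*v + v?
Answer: 37680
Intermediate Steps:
O(j, v) = 4*v
A(p) = -48 (A(p) = (4*(-3))*4 = -12*4 = -48)
-785*A(-7) = -785*(-48) = 37680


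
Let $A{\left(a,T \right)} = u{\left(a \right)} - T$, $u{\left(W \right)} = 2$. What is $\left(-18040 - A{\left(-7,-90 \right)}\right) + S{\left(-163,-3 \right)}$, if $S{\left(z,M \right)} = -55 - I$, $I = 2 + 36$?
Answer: $-18225$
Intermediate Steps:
$A{\left(a,T \right)} = 2 - T$
$I = 38$
$S{\left(z,M \right)} = -93$ ($S{\left(z,M \right)} = -55 - 38 = -93$)
$\left(-18040 - A{\left(-7,-90 \right)}\right) + S{\left(-163,-3 \right)} = \left(-18040 - \left(2 - -90\right)\right) - 93 = \left(-18040 - \left(2 + 90\right)\right) - 93 = \left(-18040 - 92\right) - 93 = -18132 - 93 = -18225$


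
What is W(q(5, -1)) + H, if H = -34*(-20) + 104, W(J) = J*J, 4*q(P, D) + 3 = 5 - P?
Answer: 12553/16 ≈ 784.56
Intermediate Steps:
q(P, D) = 1/2 - P/4 (q(P, D) = -3/4 + (5 - P)/4 = -3/4 + (5/4 - P/4) = 1/2 - P/4)
W(J) = J**2
H = 784 (H = 680 + 104 = 784)
W(q(5, -1)) + H = (1/2 - 1/4*5)**2 + 784 = (1/2 - 5/4)**2 + 784 = (-3/4)**2 + 784 = 9/16 + 784 = 12553/16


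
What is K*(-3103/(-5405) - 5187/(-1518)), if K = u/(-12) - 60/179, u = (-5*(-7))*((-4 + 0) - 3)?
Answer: 4094210287/51083736 ≈ 80.147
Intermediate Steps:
u = -245 (u = 35*(-4 - 3) = 35*(-7) = -245)
K = 43135/2148 (K = -245/(-12) - 60/179 = -245*(-1/12) - 60*1/179 = 245/12 - 60/179 = 43135/2148 ≈ 20.081)
K*(-3103/(-5405) - 5187/(-1518)) = 43135*(-3103/(-5405) - 5187/(-1518))/2148 = 43135*(-3103*(-1/5405) - 5187*(-1/1518))/2148 = 43135*(3103/5405 + 1729/506)/2148 = (43135/2148)*(474581/118910) = 4094210287/51083736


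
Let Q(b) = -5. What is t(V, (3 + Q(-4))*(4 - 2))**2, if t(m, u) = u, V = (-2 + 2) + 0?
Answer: 16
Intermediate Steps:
V = 0 (V = 0 + 0 = 0)
t(V, (3 + Q(-4))*(4 - 2))**2 = ((3 - 5)*(4 - 2))**2 = (-2*2)**2 = (-4)**2 = 16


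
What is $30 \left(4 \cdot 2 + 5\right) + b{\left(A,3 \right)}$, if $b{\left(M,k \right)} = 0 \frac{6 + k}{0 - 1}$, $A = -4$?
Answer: $390$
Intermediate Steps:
$b{\left(M,k \right)} = 0$ ($b{\left(M,k \right)} = 0 \frac{6 + k}{-1} = 0 \left(6 + k\right) \left(-1\right) = 0 \left(-6 - k\right) = 0$)
$30 \left(4 \cdot 2 + 5\right) + b{\left(A,3 \right)} = 30 \left(4 \cdot 2 + 5\right) + 0 = 30 \left(8 + 5\right) + 0 = 30 \cdot 13 + 0 = 390 + 0 = 390$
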